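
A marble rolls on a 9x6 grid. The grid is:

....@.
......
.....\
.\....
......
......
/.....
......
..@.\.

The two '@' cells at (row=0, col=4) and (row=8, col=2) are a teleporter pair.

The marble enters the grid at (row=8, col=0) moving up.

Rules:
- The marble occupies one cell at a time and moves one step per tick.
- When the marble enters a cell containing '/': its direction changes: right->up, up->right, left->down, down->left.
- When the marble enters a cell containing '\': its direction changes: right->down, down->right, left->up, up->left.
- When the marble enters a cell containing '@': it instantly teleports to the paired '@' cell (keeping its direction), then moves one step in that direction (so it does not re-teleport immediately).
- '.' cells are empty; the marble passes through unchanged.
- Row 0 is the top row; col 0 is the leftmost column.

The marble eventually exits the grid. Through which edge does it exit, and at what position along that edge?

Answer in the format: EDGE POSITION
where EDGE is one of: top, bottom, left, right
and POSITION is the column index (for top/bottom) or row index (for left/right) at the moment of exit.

Step 1: enter (8,0), '.' pass, move up to (7,0)
Step 2: enter (7,0), '.' pass, move up to (6,0)
Step 3: enter (6,0), '/' deflects up->right, move right to (6,1)
Step 4: enter (6,1), '.' pass, move right to (6,2)
Step 5: enter (6,2), '.' pass, move right to (6,3)
Step 6: enter (6,3), '.' pass, move right to (6,4)
Step 7: enter (6,4), '.' pass, move right to (6,5)
Step 8: enter (6,5), '.' pass, move right to (6,6)
Step 9: at (6,6) — EXIT via right edge, pos 6

Answer: right 6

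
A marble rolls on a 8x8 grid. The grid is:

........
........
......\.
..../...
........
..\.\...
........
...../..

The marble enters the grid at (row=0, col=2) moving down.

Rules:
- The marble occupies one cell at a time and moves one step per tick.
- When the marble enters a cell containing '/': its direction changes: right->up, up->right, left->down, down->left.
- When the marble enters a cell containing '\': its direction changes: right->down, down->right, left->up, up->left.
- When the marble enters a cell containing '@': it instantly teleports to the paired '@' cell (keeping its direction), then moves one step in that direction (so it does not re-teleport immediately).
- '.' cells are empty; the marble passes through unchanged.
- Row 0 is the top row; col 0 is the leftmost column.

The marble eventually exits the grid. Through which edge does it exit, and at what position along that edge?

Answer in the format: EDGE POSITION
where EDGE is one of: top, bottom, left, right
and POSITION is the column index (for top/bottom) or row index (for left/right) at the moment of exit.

Answer: bottom 4

Derivation:
Step 1: enter (0,2), '.' pass, move down to (1,2)
Step 2: enter (1,2), '.' pass, move down to (2,2)
Step 3: enter (2,2), '.' pass, move down to (3,2)
Step 4: enter (3,2), '.' pass, move down to (4,2)
Step 5: enter (4,2), '.' pass, move down to (5,2)
Step 6: enter (5,2), '\' deflects down->right, move right to (5,3)
Step 7: enter (5,3), '.' pass, move right to (5,4)
Step 8: enter (5,4), '\' deflects right->down, move down to (6,4)
Step 9: enter (6,4), '.' pass, move down to (7,4)
Step 10: enter (7,4), '.' pass, move down to (8,4)
Step 11: at (8,4) — EXIT via bottom edge, pos 4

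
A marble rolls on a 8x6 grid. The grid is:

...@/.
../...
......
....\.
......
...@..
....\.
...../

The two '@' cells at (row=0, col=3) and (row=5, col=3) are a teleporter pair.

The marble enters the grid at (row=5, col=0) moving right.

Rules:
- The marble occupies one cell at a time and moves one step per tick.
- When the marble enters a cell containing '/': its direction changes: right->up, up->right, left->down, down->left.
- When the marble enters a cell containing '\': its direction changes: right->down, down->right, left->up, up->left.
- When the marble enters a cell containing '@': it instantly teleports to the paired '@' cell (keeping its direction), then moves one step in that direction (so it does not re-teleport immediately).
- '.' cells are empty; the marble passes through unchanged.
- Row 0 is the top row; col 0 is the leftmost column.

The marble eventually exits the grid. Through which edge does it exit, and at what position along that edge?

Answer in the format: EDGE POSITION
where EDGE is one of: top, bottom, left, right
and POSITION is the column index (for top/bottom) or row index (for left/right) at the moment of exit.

Answer: top 4

Derivation:
Step 1: enter (5,0), '.' pass, move right to (5,1)
Step 2: enter (5,1), '.' pass, move right to (5,2)
Step 3: enter (5,2), '.' pass, move right to (5,3)
Step 4: enter (5,3), '@' teleport (5,3)->(0,3), also enter (0,3), move right to (0,4)
Step 5: enter (0,4), '/' deflects right->up, move up to (-1,4)
Step 6: at (-1,4) — EXIT via top edge, pos 4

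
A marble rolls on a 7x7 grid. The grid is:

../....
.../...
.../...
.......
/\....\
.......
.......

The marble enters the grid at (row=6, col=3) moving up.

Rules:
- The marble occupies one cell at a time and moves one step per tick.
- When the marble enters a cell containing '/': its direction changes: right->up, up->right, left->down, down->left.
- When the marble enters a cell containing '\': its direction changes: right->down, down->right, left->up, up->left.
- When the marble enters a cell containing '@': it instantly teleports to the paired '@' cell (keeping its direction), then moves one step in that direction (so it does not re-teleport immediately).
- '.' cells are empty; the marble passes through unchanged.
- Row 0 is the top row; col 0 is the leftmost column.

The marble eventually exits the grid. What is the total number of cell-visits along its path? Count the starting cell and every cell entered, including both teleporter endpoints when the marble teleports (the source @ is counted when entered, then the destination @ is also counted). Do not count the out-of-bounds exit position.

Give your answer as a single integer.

Answer: 8

Derivation:
Step 1: enter (6,3), '.' pass, move up to (5,3)
Step 2: enter (5,3), '.' pass, move up to (4,3)
Step 3: enter (4,3), '.' pass, move up to (3,3)
Step 4: enter (3,3), '.' pass, move up to (2,3)
Step 5: enter (2,3), '/' deflects up->right, move right to (2,4)
Step 6: enter (2,4), '.' pass, move right to (2,5)
Step 7: enter (2,5), '.' pass, move right to (2,6)
Step 8: enter (2,6), '.' pass, move right to (2,7)
Step 9: at (2,7) — EXIT via right edge, pos 2
Path length (cell visits): 8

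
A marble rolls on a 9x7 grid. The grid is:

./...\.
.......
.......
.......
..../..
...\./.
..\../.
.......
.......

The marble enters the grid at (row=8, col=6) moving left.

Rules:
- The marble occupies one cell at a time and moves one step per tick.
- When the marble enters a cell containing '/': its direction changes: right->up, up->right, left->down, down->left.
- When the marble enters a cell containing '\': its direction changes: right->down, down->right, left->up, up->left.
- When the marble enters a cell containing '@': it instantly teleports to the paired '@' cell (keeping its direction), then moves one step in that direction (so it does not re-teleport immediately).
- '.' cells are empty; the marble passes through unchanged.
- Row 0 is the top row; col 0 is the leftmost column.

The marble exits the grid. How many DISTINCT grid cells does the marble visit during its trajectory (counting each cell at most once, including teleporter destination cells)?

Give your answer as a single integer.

Step 1: enter (8,6), '.' pass, move left to (8,5)
Step 2: enter (8,5), '.' pass, move left to (8,4)
Step 3: enter (8,4), '.' pass, move left to (8,3)
Step 4: enter (8,3), '.' pass, move left to (8,2)
Step 5: enter (8,2), '.' pass, move left to (8,1)
Step 6: enter (8,1), '.' pass, move left to (8,0)
Step 7: enter (8,0), '.' pass, move left to (8,-1)
Step 8: at (8,-1) — EXIT via left edge, pos 8
Distinct cells visited: 7 (path length 7)

Answer: 7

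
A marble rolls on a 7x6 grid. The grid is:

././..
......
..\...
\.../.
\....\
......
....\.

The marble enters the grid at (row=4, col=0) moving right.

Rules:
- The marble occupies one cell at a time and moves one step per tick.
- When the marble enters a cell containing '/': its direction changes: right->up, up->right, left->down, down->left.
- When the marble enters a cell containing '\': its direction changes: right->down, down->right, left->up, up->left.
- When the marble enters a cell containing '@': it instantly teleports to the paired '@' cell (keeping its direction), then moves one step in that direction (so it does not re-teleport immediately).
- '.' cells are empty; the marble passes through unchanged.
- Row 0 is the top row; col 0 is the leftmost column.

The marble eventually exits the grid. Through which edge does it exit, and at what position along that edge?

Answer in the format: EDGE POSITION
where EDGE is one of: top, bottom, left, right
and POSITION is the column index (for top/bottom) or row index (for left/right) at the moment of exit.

Step 1: enter (4,0), '\' deflects right->down, move down to (5,0)
Step 2: enter (5,0), '.' pass, move down to (6,0)
Step 3: enter (6,0), '.' pass, move down to (7,0)
Step 4: at (7,0) — EXIT via bottom edge, pos 0

Answer: bottom 0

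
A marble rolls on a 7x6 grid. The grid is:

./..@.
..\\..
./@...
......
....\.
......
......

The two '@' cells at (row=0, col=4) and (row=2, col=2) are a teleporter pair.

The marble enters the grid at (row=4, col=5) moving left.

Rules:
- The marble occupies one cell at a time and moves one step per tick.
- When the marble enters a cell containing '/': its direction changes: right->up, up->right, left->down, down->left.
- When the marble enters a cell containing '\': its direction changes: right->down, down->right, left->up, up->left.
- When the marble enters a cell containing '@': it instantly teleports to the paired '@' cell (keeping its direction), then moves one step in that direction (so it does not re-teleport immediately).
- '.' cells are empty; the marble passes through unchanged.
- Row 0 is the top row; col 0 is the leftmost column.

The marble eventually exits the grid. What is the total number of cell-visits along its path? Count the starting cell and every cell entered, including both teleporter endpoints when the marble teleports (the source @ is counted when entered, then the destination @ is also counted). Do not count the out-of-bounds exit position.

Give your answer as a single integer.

Answer: 10

Derivation:
Step 1: enter (4,5), '.' pass, move left to (4,4)
Step 2: enter (4,4), '\' deflects left->up, move up to (3,4)
Step 3: enter (3,4), '.' pass, move up to (2,4)
Step 4: enter (2,4), '.' pass, move up to (1,4)
Step 5: enter (1,4), '.' pass, move up to (0,4)
Step 6: enter (0,4), '@' teleport (0,4)->(2,2), also enter (2,2), move up to (1,2)
Step 7: enter (1,2), '\' deflects up->left, move left to (1,1)
Step 8: enter (1,1), '.' pass, move left to (1,0)
Step 9: enter (1,0), '.' pass, move left to (1,-1)
Step 10: at (1,-1) — EXIT via left edge, pos 1
Path length (cell visits): 10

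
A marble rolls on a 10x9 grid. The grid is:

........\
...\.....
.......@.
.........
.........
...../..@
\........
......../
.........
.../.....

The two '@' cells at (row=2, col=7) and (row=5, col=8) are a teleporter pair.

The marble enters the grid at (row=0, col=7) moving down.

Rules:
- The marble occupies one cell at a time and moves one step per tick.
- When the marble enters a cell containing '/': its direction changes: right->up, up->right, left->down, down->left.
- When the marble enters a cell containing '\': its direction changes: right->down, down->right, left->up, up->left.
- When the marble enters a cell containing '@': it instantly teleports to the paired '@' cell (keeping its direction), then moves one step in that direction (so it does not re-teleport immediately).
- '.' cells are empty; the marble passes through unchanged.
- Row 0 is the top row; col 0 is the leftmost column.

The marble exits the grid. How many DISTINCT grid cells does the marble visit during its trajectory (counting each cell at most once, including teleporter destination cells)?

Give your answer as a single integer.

Answer: 14

Derivation:
Step 1: enter (0,7), '.' pass, move down to (1,7)
Step 2: enter (1,7), '.' pass, move down to (2,7)
Step 3: enter (2,7), '@' teleport (2,7)->(5,8), also enter (5,8), move down to (6,8)
Step 4: enter (6,8), '.' pass, move down to (7,8)
Step 5: enter (7,8), '/' deflects down->left, move left to (7,7)
Step 6: enter (7,7), '.' pass, move left to (7,6)
Step 7: enter (7,6), '.' pass, move left to (7,5)
Step 8: enter (7,5), '.' pass, move left to (7,4)
Step 9: enter (7,4), '.' pass, move left to (7,3)
Step 10: enter (7,3), '.' pass, move left to (7,2)
Step 11: enter (7,2), '.' pass, move left to (7,1)
Step 12: enter (7,1), '.' pass, move left to (7,0)
Step 13: enter (7,0), '.' pass, move left to (7,-1)
Step 14: at (7,-1) — EXIT via left edge, pos 7
Distinct cells visited: 14 (path length 14)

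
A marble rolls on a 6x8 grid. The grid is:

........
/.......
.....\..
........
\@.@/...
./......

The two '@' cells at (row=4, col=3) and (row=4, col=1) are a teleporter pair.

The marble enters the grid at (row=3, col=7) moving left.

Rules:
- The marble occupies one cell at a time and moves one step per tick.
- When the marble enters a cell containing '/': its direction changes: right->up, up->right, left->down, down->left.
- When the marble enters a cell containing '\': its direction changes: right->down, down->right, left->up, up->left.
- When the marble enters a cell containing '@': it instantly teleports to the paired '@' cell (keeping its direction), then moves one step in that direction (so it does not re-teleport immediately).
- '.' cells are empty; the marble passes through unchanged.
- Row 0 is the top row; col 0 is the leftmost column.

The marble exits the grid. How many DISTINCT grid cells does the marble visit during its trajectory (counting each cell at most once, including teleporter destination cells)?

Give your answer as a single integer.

Step 1: enter (3,7), '.' pass, move left to (3,6)
Step 2: enter (3,6), '.' pass, move left to (3,5)
Step 3: enter (3,5), '.' pass, move left to (3,4)
Step 4: enter (3,4), '.' pass, move left to (3,3)
Step 5: enter (3,3), '.' pass, move left to (3,2)
Step 6: enter (3,2), '.' pass, move left to (3,1)
Step 7: enter (3,1), '.' pass, move left to (3,0)
Step 8: enter (3,0), '.' pass, move left to (3,-1)
Step 9: at (3,-1) — EXIT via left edge, pos 3
Distinct cells visited: 8 (path length 8)

Answer: 8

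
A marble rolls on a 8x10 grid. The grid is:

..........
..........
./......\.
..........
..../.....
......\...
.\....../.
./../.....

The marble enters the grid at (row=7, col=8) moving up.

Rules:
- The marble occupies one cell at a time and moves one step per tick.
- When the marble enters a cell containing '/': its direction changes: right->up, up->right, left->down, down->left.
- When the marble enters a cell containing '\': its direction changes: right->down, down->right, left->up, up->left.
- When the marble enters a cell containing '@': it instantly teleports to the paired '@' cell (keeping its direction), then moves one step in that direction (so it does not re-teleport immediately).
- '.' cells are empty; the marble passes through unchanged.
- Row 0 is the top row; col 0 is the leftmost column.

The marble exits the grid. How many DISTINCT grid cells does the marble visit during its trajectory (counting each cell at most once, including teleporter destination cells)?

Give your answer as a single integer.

Step 1: enter (7,8), '.' pass, move up to (6,8)
Step 2: enter (6,8), '/' deflects up->right, move right to (6,9)
Step 3: enter (6,9), '.' pass, move right to (6,10)
Step 4: at (6,10) — EXIT via right edge, pos 6
Distinct cells visited: 3 (path length 3)

Answer: 3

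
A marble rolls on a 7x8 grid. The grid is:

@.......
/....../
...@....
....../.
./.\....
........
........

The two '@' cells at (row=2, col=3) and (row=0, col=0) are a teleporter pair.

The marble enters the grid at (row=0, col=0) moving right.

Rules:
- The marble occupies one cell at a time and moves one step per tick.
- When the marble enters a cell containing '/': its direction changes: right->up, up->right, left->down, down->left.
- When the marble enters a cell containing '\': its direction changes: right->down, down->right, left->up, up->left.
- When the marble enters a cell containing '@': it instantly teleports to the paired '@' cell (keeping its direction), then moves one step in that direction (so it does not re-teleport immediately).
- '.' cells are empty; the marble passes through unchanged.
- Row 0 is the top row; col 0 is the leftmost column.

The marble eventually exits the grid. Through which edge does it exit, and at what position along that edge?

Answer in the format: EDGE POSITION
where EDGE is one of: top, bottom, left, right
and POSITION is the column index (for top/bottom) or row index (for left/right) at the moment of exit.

Step 1: enter (0,0), '@' teleport (0,0)->(2,3), also enter (2,3), move right to (2,4)
Step 2: enter (2,4), '.' pass, move right to (2,5)
Step 3: enter (2,5), '.' pass, move right to (2,6)
Step 4: enter (2,6), '.' pass, move right to (2,7)
Step 5: enter (2,7), '.' pass, move right to (2,8)
Step 6: at (2,8) — EXIT via right edge, pos 2

Answer: right 2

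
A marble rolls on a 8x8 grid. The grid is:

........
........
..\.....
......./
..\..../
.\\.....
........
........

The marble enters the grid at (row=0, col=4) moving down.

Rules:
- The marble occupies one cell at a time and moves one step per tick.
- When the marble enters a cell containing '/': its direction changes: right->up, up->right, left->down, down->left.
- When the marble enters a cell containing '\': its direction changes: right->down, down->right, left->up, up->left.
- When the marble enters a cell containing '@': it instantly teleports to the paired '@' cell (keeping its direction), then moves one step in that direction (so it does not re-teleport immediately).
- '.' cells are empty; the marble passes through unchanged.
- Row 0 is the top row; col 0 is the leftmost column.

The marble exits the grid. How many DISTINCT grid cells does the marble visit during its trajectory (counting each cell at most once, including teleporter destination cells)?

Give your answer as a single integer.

Step 1: enter (0,4), '.' pass, move down to (1,4)
Step 2: enter (1,4), '.' pass, move down to (2,4)
Step 3: enter (2,4), '.' pass, move down to (3,4)
Step 4: enter (3,4), '.' pass, move down to (4,4)
Step 5: enter (4,4), '.' pass, move down to (5,4)
Step 6: enter (5,4), '.' pass, move down to (6,4)
Step 7: enter (6,4), '.' pass, move down to (7,4)
Step 8: enter (7,4), '.' pass, move down to (8,4)
Step 9: at (8,4) — EXIT via bottom edge, pos 4
Distinct cells visited: 8 (path length 8)

Answer: 8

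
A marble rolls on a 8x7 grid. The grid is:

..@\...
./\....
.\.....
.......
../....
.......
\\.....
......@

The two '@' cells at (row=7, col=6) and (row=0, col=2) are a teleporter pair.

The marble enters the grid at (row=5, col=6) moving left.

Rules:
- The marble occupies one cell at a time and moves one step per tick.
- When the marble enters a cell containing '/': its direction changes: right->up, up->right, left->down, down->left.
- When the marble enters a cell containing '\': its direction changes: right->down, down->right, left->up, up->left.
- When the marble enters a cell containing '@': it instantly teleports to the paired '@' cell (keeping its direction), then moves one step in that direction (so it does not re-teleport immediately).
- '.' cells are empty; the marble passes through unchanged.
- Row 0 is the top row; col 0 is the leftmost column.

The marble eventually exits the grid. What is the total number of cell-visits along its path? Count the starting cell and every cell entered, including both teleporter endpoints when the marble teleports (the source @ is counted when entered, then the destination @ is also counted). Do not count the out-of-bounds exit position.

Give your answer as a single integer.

Answer: 7

Derivation:
Step 1: enter (5,6), '.' pass, move left to (5,5)
Step 2: enter (5,5), '.' pass, move left to (5,4)
Step 3: enter (5,4), '.' pass, move left to (5,3)
Step 4: enter (5,3), '.' pass, move left to (5,2)
Step 5: enter (5,2), '.' pass, move left to (5,1)
Step 6: enter (5,1), '.' pass, move left to (5,0)
Step 7: enter (5,0), '.' pass, move left to (5,-1)
Step 8: at (5,-1) — EXIT via left edge, pos 5
Path length (cell visits): 7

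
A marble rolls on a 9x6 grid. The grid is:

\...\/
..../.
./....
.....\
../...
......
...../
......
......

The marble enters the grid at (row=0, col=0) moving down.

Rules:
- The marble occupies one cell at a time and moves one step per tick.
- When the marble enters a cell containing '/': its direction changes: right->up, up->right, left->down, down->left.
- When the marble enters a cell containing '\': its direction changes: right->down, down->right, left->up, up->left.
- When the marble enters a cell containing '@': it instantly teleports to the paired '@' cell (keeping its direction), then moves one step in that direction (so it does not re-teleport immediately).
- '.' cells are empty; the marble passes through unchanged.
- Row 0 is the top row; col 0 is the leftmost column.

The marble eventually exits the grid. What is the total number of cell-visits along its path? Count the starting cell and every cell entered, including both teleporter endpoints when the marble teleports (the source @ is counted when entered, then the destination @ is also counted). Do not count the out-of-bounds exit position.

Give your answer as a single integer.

Step 1: enter (0,0), '\' deflects down->right, move right to (0,1)
Step 2: enter (0,1), '.' pass, move right to (0,2)
Step 3: enter (0,2), '.' pass, move right to (0,3)
Step 4: enter (0,3), '.' pass, move right to (0,4)
Step 5: enter (0,4), '\' deflects right->down, move down to (1,4)
Step 6: enter (1,4), '/' deflects down->left, move left to (1,3)
Step 7: enter (1,3), '.' pass, move left to (1,2)
Step 8: enter (1,2), '.' pass, move left to (1,1)
Step 9: enter (1,1), '.' pass, move left to (1,0)
Step 10: enter (1,0), '.' pass, move left to (1,-1)
Step 11: at (1,-1) — EXIT via left edge, pos 1
Path length (cell visits): 10

Answer: 10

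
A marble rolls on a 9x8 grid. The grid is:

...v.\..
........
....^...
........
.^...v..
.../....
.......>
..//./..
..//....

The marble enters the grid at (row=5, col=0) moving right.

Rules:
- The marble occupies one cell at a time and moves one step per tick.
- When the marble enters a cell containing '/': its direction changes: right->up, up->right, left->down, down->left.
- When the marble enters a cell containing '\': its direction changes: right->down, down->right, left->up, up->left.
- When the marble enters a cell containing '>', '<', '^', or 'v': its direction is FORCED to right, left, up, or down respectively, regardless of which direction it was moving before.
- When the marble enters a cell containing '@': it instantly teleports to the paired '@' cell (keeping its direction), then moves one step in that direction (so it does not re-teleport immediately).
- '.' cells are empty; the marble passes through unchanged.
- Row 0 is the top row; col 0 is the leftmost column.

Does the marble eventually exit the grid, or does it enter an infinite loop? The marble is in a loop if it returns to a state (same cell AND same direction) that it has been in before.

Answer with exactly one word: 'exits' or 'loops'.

Step 1: enter (5,0), '.' pass, move right to (5,1)
Step 2: enter (5,1), '.' pass, move right to (5,2)
Step 3: enter (5,2), '.' pass, move right to (5,3)
Step 4: enter (5,3), '/' deflects right->up, move up to (4,3)
Step 5: enter (4,3), '.' pass, move up to (3,3)
Step 6: enter (3,3), '.' pass, move up to (2,3)
Step 7: enter (2,3), '.' pass, move up to (1,3)
Step 8: enter (1,3), '.' pass, move up to (0,3)
Step 9: enter (0,3), 'v' forces up->down, move down to (1,3)
Step 10: enter (1,3), '.' pass, move down to (2,3)
Step 11: enter (2,3), '.' pass, move down to (3,3)
Step 12: enter (3,3), '.' pass, move down to (4,3)
Step 13: enter (4,3), '.' pass, move down to (5,3)
Step 14: enter (5,3), '/' deflects down->left, move left to (5,2)
Step 15: enter (5,2), '.' pass, move left to (5,1)
Step 16: enter (5,1), '.' pass, move left to (5,0)
Step 17: enter (5,0), '.' pass, move left to (5,-1)
Step 18: at (5,-1) — EXIT via left edge, pos 5

Answer: exits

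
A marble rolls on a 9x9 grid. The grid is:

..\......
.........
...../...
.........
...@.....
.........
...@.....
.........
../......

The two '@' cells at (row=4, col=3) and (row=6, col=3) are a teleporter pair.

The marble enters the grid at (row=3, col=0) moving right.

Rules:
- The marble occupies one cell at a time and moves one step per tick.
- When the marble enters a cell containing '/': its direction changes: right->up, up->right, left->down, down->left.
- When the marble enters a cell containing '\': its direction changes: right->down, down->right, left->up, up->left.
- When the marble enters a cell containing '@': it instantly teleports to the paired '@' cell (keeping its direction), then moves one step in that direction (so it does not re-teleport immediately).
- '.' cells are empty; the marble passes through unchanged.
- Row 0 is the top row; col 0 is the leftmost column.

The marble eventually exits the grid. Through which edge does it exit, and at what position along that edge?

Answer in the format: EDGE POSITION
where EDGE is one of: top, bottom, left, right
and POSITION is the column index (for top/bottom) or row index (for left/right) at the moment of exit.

Step 1: enter (3,0), '.' pass, move right to (3,1)
Step 2: enter (3,1), '.' pass, move right to (3,2)
Step 3: enter (3,2), '.' pass, move right to (3,3)
Step 4: enter (3,3), '.' pass, move right to (3,4)
Step 5: enter (3,4), '.' pass, move right to (3,5)
Step 6: enter (3,5), '.' pass, move right to (3,6)
Step 7: enter (3,6), '.' pass, move right to (3,7)
Step 8: enter (3,7), '.' pass, move right to (3,8)
Step 9: enter (3,8), '.' pass, move right to (3,9)
Step 10: at (3,9) — EXIT via right edge, pos 3

Answer: right 3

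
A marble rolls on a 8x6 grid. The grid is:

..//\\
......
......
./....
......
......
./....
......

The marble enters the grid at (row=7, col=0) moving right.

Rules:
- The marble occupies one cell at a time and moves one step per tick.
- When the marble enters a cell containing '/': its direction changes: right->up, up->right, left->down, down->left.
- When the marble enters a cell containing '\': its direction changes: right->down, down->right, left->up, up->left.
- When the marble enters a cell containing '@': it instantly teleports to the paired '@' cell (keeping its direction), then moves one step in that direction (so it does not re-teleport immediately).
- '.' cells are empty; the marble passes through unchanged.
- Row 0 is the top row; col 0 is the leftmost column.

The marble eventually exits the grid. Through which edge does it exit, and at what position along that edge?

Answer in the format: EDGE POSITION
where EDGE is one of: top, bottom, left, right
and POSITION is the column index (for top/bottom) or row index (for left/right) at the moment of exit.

Answer: right 7

Derivation:
Step 1: enter (7,0), '.' pass, move right to (7,1)
Step 2: enter (7,1), '.' pass, move right to (7,2)
Step 3: enter (7,2), '.' pass, move right to (7,3)
Step 4: enter (7,3), '.' pass, move right to (7,4)
Step 5: enter (7,4), '.' pass, move right to (7,5)
Step 6: enter (7,5), '.' pass, move right to (7,6)
Step 7: at (7,6) — EXIT via right edge, pos 7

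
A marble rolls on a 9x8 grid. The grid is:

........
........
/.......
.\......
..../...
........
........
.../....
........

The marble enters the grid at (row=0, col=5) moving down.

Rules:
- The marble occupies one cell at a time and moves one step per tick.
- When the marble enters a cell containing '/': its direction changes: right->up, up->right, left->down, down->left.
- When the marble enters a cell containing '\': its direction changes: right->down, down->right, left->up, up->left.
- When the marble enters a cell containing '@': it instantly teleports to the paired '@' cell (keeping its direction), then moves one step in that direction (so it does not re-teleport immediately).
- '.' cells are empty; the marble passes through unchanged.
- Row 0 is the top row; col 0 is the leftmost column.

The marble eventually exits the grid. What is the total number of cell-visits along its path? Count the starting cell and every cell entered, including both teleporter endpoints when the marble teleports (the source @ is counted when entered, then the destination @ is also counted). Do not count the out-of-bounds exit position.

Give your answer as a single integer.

Step 1: enter (0,5), '.' pass, move down to (1,5)
Step 2: enter (1,5), '.' pass, move down to (2,5)
Step 3: enter (2,5), '.' pass, move down to (3,5)
Step 4: enter (3,5), '.' pass, move down to (4,5)
Step 5: enter (4,5), '.' pass, move down to (5,5)
Step 6: enter (5,5), '.' pass, move down to (6,5)
Step 7: enter (6,5), '.' pass, move down to (7,5)
Step 8: enter (7,5), '.' pass, move down to (8,5)
Step 9: enter (8,5), '.' pass, move down to (9,5)
Step 10: at (9,5) — EXIT via bottom edge, pos 5
Path length (cell visits): 9

Answer: 9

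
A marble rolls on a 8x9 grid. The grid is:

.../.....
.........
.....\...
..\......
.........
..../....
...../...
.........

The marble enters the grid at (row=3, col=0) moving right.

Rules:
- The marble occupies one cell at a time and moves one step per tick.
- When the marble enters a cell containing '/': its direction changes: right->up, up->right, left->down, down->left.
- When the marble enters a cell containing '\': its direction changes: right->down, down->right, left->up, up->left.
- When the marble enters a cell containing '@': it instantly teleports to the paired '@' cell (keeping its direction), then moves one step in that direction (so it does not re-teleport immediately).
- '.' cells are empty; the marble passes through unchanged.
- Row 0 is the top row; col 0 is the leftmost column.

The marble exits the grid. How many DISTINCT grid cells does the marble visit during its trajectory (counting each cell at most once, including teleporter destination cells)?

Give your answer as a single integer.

Step 1: enter (3,0), '.' pass, move right to (3,1)
Step 2: enter (3,1), '.' pass, move right to (3,2)
Step 3: enter (3,2), '\' deflects right->down, move down to (4,2)
Step 4: enter (4,2), '.' pass, move down to (5,2)
Step 5: enter (5,2), '.' pass, move down to (6,2)
Step 6: enter (6,2), '.' pass, move down to (7,2)
Step 7: enter (7,2), '.' pass, move down to (8,2)
Step 8: at (8,2) — EXIT via bottom edge, pos 2
Distinct cells visited: 7 (path length 7)

Answer: 7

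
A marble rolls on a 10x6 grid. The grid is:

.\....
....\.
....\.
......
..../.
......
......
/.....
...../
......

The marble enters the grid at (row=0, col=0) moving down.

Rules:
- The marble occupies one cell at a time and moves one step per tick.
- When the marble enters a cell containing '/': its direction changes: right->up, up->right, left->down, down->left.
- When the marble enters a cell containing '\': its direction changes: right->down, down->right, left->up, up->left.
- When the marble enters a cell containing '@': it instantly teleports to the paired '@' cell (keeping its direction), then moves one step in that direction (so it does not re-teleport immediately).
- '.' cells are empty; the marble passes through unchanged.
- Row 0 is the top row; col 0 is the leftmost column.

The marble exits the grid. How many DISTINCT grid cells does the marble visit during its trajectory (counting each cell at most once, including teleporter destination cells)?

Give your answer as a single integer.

Step 1: enter (0,0), '.' pass, move down to (1,0)
Step 2: enter (1,0), '.' pass, move down to (2,0)
Step 3: enter (2,0), '.' pass, move down to (3,0)
Step 4: enter (3,0), '.' pass, move down to (4,0)
Step 5: enter (4,0), '.' pass, move down to (5,0)
Step 6: enter (5,0), '.' pass, move down to (6,0)
Step 7: enter (6,0), '.' pass, move down to (7,0)
Step 8: enter (7,0), '/' deflects down->left, move left to (7,-1)
Step 9: at (7,-1) — EXIT via left edge, pos 7
Distinct cells visited: 8 (path length 8)

Answer: 8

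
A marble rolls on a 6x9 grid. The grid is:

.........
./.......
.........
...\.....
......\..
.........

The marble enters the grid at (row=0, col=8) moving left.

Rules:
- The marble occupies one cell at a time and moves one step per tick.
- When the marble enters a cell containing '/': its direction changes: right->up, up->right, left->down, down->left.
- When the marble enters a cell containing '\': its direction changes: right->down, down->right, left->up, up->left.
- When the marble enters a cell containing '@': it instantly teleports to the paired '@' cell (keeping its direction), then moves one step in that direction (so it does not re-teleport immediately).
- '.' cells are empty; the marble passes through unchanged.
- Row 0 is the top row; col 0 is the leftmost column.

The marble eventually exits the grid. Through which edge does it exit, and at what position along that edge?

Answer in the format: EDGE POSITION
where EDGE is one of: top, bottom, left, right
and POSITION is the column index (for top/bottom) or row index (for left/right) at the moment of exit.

Step 1: enter (0,8), '.' pass, move left to (0,7)
Step 2: enter (0,7), '.' pass, move left to (0,6)
Step 3: enter (0,6), '.' pass, move left to (0,5)
Step 4: enter (0,5), '.' pass, move left to (0,4)
Step 5: enter (0,4), '.' pass, move left to (0,3)
Step 6: enter (0,3), '.' pass, move left to (0,2)
Step 7: enter (0,2), '.' pass, move left to (0,1)
Step 8: enter (0,1), '.' pass, move left to (0,0)
Step 9: enter (0,0), '.' pass, move left to (0,-1)
Step 10: at (0,-1) — EXIT via left edge, pos 0

Answer: left 0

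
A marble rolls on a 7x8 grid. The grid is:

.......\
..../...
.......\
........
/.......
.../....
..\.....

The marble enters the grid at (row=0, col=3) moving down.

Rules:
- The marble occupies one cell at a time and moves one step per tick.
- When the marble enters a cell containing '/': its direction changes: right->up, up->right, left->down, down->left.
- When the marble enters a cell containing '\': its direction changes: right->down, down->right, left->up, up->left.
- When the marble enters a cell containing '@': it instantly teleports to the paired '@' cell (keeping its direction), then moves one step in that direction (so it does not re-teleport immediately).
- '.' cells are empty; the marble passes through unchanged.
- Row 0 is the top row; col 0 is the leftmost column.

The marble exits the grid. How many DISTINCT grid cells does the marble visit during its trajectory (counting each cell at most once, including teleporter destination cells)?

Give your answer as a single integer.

Step 1: enter (0,3), '.' pass, move down to (1,3)
Step 2: enter (1,3), '.' pass, move down to (2,3)
Step 3: enter (2,3), '.' pass, move down to (3,3)
Step 4: enter (3,3), '.' pass, move down to (4,3)
Step 5: enter (4,3), '.' pass, move down to (5,3)
Step 6: enter (5,3), '/' deflects down->left, move left to (5,2)
Step 7: enter (5,2), '.' pass, move left to (5,1)
Step 8: enter (5,1), '.' pass, move left to (5,0)
Step 9: enter (5,0), '.' pass, move left to (5,-1)
Step 10: at (5,-1) — EXIT via left edge, pos 5
Distinct cells visited: 9 (path length 9)

Answer: 9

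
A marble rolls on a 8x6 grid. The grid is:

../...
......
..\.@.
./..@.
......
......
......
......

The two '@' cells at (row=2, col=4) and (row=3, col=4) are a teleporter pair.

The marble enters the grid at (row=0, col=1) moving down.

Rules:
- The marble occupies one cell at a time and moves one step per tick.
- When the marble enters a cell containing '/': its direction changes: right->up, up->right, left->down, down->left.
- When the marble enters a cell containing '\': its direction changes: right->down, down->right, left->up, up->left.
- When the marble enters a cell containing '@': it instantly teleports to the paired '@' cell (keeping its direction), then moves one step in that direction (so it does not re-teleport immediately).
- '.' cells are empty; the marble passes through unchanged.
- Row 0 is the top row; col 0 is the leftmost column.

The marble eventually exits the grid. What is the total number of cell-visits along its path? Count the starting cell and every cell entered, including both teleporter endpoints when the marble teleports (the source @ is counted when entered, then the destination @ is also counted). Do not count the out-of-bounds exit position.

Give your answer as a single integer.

Step 1: enter (0,1), '.' pass, move down to (1,1)
Step 2: enter (1,1), '.' pass, move down to (2,1)
Step 3: enter (2,1), '.' pass, move down to (3,1)
Step 4: enter (3,1), '/' deflects down->left, move left to (3,0)
Step 5: enter (3,0), '.' pass, move left to (3,-1)
Step 6: at (3,-1) — EXIT via left edge, pos 3
Path length (cell visits): 5

Answer: 5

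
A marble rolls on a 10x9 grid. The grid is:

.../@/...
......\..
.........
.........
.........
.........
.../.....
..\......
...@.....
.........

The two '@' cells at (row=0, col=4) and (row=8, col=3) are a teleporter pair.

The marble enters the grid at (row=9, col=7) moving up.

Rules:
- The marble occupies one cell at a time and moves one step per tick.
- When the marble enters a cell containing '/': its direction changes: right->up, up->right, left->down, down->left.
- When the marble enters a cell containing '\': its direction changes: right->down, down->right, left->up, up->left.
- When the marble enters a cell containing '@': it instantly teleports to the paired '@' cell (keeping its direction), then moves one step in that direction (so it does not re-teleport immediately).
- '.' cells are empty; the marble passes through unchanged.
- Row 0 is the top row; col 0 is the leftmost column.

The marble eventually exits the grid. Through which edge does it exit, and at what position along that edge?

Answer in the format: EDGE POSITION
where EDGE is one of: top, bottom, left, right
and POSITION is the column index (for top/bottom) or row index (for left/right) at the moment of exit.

Answer: top 7

Derivation:
Step 1: enter (9,7), '.' pass, move up to (8,7)
Step 2: enter (8,7), '.' pass, move up to (7,7)
Step 3: enter (7,7), '.' pass, move up to (6,7)
Step 4: enter (6,7), '.' pass, move up to (5,7)
Step 5: enter (5,7), '.' pass, move up to (4,7)
Step 6: enter (4,7), '.' pass, move up to (3,7)
Step 7: enter (3,7), '.' pass, move up to (2,7)
Step 8: enter (2,7), '.' pass, move up to (1,7)
Step 9: enter (1,7), '.' pass, move up to (0,7)
Step 10: enter (0,7), '.' pass, move up to (-1,7)
Step 11: at (-1,7) — EXIT via top edge, pos 7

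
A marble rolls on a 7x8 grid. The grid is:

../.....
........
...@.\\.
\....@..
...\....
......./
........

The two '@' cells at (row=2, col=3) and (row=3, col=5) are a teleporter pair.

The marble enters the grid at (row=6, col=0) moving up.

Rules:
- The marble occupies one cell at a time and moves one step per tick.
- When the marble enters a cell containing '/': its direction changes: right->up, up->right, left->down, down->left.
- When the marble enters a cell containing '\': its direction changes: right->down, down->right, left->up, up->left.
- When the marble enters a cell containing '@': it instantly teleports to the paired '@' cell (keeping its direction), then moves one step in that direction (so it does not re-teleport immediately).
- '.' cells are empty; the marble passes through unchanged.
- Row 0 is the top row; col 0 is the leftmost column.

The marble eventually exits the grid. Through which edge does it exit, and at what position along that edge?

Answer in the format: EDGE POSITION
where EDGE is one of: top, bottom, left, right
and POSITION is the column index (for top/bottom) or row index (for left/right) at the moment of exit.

Step 1: enter (6,0), '.' pass, move up to (5,0)
Step 2: enter (5,0), '.' pass, move up to (4,0)
Step 3: enter (4,0), '.' pass, move up to (3,0)
Step 4: enter (3,0), '\' deflects up->left, move left to (3,-1)
Step 5: at (3,-1) — EXIT via left edge, pos 3

Answer: left 3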